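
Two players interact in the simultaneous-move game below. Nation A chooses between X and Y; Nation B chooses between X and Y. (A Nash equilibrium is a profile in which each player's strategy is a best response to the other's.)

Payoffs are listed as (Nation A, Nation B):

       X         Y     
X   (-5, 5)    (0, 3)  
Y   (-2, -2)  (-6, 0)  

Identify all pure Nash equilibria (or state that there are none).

none

(X, X): Nation A prefers Y (-2 > -5) — not an equilibrium.
(X, Y): Nation B prefers X (5 > 3) — not an equilibrium.
(Y, X): Nation B prefers Y (0 > -2) — not an equilibrium.
(Y, Y): Nation A prefers X (0 > -6) — not an equilibrium.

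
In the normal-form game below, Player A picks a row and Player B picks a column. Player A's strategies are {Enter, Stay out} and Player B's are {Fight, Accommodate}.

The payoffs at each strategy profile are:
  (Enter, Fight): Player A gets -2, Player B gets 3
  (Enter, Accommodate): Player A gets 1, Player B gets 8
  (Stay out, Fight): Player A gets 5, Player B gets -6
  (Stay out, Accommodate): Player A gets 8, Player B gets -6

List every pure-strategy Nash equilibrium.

(Enter, Fight): Player A prefers Stay out (5 > -2); Player B prefers Accommodate (8 > 3) — not an equilibrium.
(Enter, Accommodate): Player A prefers Stay out (8 > 1) — not an equilibrium.
(Stay out, Fight): Player A gets 5 ≥ -2 from Enter, and Player B gets -6 ≥ -6 from Accommodate — Nash equilibrium.
(Stay out, Accommodate): Player A gets 8 ≥ 1 from Enter, and Player B gets -6 ≥ -6 from Fight — Nash equilibrium.

(Stay out, Fight) and (Stay out, Accommodate)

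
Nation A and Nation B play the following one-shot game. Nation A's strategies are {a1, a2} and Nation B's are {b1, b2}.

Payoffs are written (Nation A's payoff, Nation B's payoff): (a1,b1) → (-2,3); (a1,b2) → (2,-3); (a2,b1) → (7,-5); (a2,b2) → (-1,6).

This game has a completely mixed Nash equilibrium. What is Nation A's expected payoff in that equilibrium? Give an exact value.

First find y, the probability Nation B plays b1, from Nation A's indifference between a1 and a2: −2y + 2(1−y) = 7y − (1−y), giving y = 1/4.
Since Nation A is indifferent in equilibrium, Nation A's expected payoff equals the payoff from either row against (1/4, 3/4). Using a1: −2(1/4) + 2(3/4) = 1.

1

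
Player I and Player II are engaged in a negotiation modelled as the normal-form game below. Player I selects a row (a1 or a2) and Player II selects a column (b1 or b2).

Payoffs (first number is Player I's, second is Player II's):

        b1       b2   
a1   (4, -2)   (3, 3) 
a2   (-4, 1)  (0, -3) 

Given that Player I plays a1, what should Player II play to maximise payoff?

Against a1, Player II earns -2 from b1 and 3 from b2.
So b2 is the best response.

b2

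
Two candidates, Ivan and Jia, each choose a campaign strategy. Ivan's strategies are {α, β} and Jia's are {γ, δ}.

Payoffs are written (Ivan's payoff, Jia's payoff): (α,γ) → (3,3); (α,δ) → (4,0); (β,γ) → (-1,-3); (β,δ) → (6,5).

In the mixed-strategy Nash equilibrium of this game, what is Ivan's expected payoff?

First find y, the probability Jia plays γ, from Ivan's indifference between α and β: 3y + 4(1−y) = −y + 6(1−y), giving y = 1/3.
Since Ivan is indifferent in equilibrium, Ivan's expected payoff equals the payoff from either row against (1/3, 2/3). Using α: 3(1/3) + 4(2/3) = 11/3.

11/3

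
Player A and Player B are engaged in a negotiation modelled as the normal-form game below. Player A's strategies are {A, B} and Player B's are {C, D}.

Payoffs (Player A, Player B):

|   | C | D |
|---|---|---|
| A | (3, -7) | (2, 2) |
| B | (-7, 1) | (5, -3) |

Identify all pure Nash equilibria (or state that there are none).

(A, C): Player B prefers D (2 > -7) — not an equilibrium.
(A, D): Player A prefers B (5 > 2) — not an equilibrium.
(B, C): Player A prefers A (3 > -7) — not an equilibrium.
(B, D): Player B prefers C (1 > -3) — not an equilibrium.

none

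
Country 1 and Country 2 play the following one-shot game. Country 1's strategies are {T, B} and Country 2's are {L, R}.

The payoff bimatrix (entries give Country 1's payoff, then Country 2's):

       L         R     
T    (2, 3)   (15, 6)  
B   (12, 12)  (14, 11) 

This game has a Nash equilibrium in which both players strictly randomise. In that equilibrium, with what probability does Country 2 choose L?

Let y be the probability that Country 2 plays L. In a completely mixed equilibrium, Country 1 must be indifferent between T and B.
Country 1's expected payoff from T is 2y + 15(1−y); from B it is 12y + 14(1−y).
Setting these equal: −13y + 15 = −2y + 14, so y = 1/11.

1/11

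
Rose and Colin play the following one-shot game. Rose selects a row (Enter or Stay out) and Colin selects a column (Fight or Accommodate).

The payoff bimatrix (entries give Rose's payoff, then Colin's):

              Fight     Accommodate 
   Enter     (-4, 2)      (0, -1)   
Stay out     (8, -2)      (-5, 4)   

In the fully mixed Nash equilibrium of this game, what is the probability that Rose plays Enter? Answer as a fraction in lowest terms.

2/3

Let x be the probability that Rose plays Enter. In a completely mixed equilibrium, Colin must be indifferent between Fight and Accommodate.
Colin's expected payoff from Fight is 2x − 2(1−x); from Accommodate it is −x + 4(1−x).
Setting these equal: 4x − 2 = −5x + 4, so x = 2/3.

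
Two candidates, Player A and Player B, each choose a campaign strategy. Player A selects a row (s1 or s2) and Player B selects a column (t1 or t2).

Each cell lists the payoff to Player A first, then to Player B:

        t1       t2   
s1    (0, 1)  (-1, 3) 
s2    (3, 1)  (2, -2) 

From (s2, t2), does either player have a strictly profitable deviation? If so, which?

Player B

Player A at (s2, t2) earns 2; deviating to s1 yields -1 — not better.
Player B earns -2; deviating to t1 yields 1 — a strict improvement.
Only Player B has a strictly profitable deviation.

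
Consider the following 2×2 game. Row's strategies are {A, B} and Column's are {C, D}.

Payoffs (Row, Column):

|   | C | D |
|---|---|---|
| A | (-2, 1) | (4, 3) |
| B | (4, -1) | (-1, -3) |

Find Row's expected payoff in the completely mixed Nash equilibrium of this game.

First find q, the probability Column plays C, from Row's indifference between A and B: −2q + 4(1−q) = 4q − (1−q), giving q = 5/11.
Since Row is indifferent in equilibrium, Row's expected payoff equals the payoff from either row against (5/11, 6/11). Using A: −2(5/11) + 4(6/11) = 14/11.

14/11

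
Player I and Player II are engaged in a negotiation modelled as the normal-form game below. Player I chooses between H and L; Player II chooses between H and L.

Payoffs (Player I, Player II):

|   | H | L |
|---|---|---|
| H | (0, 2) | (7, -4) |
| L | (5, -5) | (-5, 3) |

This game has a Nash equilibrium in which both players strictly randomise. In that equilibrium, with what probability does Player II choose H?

12/17

Let c be the probability that Player II plays H. In a completely mixed equilibrium, Player I must be indifferent between H and L.
Player I's expected payoff from H is 7(1−c); from L it is 5c − 5(1−c).
Setting these equal: −7c + 7 = 10c − 5, so c = 12/17.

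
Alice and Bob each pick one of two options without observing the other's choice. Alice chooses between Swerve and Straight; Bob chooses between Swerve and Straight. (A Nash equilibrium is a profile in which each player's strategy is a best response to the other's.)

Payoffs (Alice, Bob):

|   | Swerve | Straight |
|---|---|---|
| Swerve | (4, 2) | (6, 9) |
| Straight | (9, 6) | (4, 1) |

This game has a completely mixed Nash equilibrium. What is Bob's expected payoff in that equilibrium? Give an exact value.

13/3

First find p, the probability Alice plays Swerve, from Bob's indifference between Swerve and Straight: 2p + 6(1−p) = 9p + (1−p), giving p = 5/12.
Since Bob is indifferent in equilibrium, Bob's expected payoff equals the payoff from either column against (5/12, 7/12). Using Swerve: 2(5/12) + 6(7/12) = 13/3.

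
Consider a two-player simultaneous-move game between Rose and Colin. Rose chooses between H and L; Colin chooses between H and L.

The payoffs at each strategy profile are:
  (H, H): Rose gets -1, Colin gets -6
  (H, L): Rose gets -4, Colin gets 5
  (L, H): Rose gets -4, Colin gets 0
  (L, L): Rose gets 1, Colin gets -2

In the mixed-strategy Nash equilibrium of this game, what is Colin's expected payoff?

First find x, the probability Rose plays H, from Colin's indifference between H and L: −6x = 5x − 2(1−x), giving x = 2/13.
Since Colin is indifferent in equilibrium, Colin's expected payoff equals the payoff from either column against (2/13, 11/13). Using H: −6(2/13) = -12/13.

-12/13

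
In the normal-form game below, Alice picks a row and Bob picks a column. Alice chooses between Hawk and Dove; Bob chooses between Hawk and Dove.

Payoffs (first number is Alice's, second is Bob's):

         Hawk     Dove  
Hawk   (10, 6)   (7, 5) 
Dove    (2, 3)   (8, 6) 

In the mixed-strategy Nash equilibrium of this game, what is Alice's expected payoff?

22/3

First find q, the probability Bob plays Hawk, from Alice's indifference between Hawk and Dove: 10q + 7(1−q) = 2q + 8(1−q), giving q = 1/9.
Since Alice is indifferent in equilibrium, Alice's expected payoff equals the payoff from either row against (1/9, 8/9). Using Hawk: 10(1/9) + 7(8/9) = 22/3.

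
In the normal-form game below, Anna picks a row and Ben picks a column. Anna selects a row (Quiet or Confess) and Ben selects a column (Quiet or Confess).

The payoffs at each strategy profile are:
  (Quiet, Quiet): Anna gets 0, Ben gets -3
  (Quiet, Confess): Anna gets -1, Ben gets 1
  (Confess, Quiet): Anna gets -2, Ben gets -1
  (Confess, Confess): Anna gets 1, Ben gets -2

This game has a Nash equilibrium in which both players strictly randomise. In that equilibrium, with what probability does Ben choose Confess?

Let y be the probability that Ben plays Quiet. In a completely mixed equilibrium, Anna must be indifferent between Quiet and Confess.
Anna's expected payoff from Quiet is −(1−y); from Confess it is −2y + (1−y).
Setting these equal: y − 1 = −3y + 1, so y = 1/2.
Therefore Ben plays Confess with probability 1 − 1/2 = 1/2.

1/2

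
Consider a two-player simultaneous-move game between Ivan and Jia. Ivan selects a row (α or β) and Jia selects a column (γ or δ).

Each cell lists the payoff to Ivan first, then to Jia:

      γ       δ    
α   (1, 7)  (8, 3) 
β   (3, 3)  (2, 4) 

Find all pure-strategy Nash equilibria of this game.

none

(α, γ): Ivan prefers β (3 > 1) — not an equilibrium.
(α, δ): Jia prefers γ (7 > 3) — not an equilibrium.
(β, γ): Jia prefers δ (4 > 3) — not an equilibrium.
(β, δ): Ivan prefers α (8 > 2) — not an equilibrium.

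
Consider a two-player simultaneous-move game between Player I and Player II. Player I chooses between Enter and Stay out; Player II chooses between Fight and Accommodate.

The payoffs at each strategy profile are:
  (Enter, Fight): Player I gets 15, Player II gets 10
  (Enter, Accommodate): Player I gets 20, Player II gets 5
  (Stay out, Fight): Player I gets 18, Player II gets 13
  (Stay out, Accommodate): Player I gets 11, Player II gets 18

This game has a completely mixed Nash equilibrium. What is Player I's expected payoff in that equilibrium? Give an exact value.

65/4

First find q, the probability Player II plays Fight, from Player I's indifference between Enter and Stay out: 15q + 20(1−q) = 18q + 11(1−q), giving q = 3/4.
Since Player I is indifferent in equilibrium, Player I's expected payoff equals the payoff from either row against (3/4, 1/4). Using Enter: 15(3/4) + 20(1/4) = 65/4.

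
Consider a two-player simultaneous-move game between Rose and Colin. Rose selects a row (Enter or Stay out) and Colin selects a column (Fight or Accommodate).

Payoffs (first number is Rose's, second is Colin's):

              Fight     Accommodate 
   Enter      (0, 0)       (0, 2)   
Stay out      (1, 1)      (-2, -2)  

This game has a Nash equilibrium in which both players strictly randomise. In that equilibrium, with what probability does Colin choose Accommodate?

Let y be the probability that Colin plays Fight. In a completely mixed equilibrium, Rose must be indifferent between Enter and Stay out.
Rose's expected payoff from Enter is 0; from Stay out it is y − 2(1−y).
Setting these equal: 0 = 3y − 2, so y = 2/3.
Therefore Colin plays Accommodate with probability 1 − 2/3 = 1/3.

1/3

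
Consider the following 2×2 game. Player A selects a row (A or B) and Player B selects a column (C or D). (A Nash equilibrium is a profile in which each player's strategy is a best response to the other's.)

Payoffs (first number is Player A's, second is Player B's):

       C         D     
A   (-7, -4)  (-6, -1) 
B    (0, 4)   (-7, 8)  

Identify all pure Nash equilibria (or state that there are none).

(A, C): Player A prefers B (0 > -7); Player B prefers D (-1 > -4) — not an equilibrium.
(A, D): Player A gets -6 ≥ -7 from B, and Player B gets -1 ≥ -4 from C — Nash equilibrium.
(B, C): Player B prefers D (8 > 4) — not an equilibrium.
(B, D): Player A prefers A (-6 > -7) — not an equilibrium.

(A, D)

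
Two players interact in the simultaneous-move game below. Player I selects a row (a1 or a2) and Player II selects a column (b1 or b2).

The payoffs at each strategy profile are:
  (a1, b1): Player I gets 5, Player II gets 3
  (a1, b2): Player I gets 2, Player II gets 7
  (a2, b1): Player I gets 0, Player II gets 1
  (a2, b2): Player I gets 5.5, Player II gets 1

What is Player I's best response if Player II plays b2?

a2

Against b2, Player I earns 2 from a1 and 5.5 from a2.
So a2 is the best response.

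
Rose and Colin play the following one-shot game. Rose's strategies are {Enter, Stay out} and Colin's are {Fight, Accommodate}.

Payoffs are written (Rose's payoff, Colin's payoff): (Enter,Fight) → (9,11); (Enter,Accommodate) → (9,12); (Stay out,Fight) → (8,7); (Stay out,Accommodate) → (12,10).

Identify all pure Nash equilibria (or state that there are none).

(Enter, Fight): Colin prefers Accommodate (12 > 11) — not an equilibrium.
(Enter, Accommodate): Rose prefers Stay out (12 > 9) — not an equilibrium.
(Stay out, Fight): Rose prefers Enter (9 > 8); Colin prefers Accommodate (10 > 7) — not an equilibrium.
(Stay out, Accommodate): Rose gets 12 ≥ 9 from Enter, and Colin gets 10 ≥ 7 from Fight — Nash equilibrium.

(Stay out, Accommodate)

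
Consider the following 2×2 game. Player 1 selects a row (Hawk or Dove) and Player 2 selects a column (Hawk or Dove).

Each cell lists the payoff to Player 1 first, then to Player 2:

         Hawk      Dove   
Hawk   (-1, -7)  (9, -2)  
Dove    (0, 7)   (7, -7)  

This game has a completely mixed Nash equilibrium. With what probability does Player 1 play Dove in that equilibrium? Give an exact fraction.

5/19

Let r be the probability that Player 1 plays Hawk. In a completely mixed equilibrium, Player 2 must be indifferent between Hawk and Dove.
Player 2's expected payoff from Hawk is −7r + 7(1−r); from Dove it is −2r − 7(1−r).
Setting these equal: −14r + 7 = 5r − 7, so r = 14/19.
Therefore Player 1 plays Dove with probability 1 − 14/19 = 5/19.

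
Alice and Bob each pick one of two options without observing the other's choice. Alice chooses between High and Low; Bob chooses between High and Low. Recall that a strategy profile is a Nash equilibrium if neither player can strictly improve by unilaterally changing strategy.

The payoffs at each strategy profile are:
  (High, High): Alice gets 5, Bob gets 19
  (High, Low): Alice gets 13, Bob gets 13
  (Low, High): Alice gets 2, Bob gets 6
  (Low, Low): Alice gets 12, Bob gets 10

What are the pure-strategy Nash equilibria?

(High, High)

(High, High): Alice gets 5 ≥ 2 from Low, and Bob gets 19 ≥ 13 from Low — Nash equilibrium.
(High, Low): Bob prefers High (19 > 13) — not an equilibrium.
(Low, High): Alice prefers High (5 > 2); Bob prefers Low (10 > 6) — not an equilibrium.
(Low, Low): Alice prefers High (13 > 12) — not an equilibrium.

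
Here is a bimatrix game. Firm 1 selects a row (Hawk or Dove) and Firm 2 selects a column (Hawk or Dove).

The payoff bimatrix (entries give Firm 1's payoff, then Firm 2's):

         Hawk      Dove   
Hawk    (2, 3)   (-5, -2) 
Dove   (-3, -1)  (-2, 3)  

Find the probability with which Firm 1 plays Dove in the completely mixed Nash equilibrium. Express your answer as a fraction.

Let x be the probability that Firm 1 plays Hawk. In a completely mixed equilibrium, Firm 2 must be indifferent between Hawk and Dove.
Firm 2's expected payoff from Hawk is 3x − (1−x); from Dove it is −2x + 3(1−x).
Setting these equal: 4x − 1 = −5x + 3, so x = 4/9.
Therefore Firm 1 plays Dove with probability 1 − 4/9 = 5/9.

5/9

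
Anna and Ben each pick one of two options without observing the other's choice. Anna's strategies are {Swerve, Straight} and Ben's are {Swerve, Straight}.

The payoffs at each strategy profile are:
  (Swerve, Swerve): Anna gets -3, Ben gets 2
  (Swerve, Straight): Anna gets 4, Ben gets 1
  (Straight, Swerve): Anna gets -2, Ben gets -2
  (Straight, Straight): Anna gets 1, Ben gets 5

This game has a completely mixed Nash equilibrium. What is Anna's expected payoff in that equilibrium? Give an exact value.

-5/4

First find y, the probability Ben plays Swerve, from Anna's indifference between Swerve and Straight: −3y + 4(1−y) = −2y + (1−y), giving y = 3/4.
Since Anna is indifferent in equilibrium, Anna's expected payoff equals the payoff from either row against (3/4, 1/4). Using Swerve: −3(3/4) + 4(1/4) = -5/4.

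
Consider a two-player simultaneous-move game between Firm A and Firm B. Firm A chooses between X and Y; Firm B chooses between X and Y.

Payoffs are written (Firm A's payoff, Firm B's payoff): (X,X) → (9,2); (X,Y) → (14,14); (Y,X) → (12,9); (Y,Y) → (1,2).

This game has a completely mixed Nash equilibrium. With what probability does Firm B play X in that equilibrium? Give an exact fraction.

Let q be the probability that Firm B plays X. In a completely mixed equilibrium, Firm A must be indifferent between X and Y.
Firm A's expected payoff from X is 9q + 14(1−q); from Y it is 12q + (1−q).
Setting these equal: −5q + 14 = 11q + 1, so q = 13/16.

13/16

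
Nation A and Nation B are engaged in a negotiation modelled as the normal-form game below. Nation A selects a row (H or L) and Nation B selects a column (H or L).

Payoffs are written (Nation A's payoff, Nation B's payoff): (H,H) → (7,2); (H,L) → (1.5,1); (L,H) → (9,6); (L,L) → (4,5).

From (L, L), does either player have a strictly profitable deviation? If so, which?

Nation B

Nation A at (L, L) earns 4; deviating to H yields 1.5 — not better.
Nation B earns 5; deviating to H yields 6 — a strict improvement.
Only Nation B has a strictly profitable deviation.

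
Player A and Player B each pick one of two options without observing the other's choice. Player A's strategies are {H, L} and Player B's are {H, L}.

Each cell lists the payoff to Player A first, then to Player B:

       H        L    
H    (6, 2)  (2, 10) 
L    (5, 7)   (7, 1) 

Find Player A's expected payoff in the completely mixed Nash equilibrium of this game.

First find y, the probability Player B plays H, from Player A's indifference between H and L: 6y + 2(1−y) = 5y + 7(1−y), giving y = 5/6.
Since Player A is indifferent in equilibrium, Player A's expected payoff equals the payoff from either row against (5/6, 1/6). Using H: 6(5/6) + 2(1/6) = 16/3.

16/3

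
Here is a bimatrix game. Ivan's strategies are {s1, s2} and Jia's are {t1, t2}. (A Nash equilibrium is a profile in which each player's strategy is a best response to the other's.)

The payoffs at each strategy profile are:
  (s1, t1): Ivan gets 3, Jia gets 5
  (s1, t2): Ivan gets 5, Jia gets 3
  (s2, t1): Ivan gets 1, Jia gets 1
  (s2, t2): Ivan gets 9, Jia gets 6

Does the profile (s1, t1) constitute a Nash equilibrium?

At (s1, t1), Ivan earns 3; switching to s2 would give 1, so Ivan has no profitable deviation.
Jia earns 5; switching to t2 would give 3, so Jia has no profitable deviation.
Neither player can gain by a unilateral deviation, so this profile is a Nash equilibrium.

Yes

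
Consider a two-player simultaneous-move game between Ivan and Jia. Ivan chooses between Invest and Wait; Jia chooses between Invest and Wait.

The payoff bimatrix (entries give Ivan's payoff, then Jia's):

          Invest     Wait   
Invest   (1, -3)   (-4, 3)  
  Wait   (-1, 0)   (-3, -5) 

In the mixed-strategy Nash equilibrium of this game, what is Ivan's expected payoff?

-7/3

First find y, the probability Jia plays Invest, from Ivan's indifference between Invest and Wait: y − 4(1−y) = −y − 3(1−y), giving y = 1/3.
Since Ivan is indifferent in equilibrium, Ivan's expected payoff equals the payoff from either row against (1/3, 2/3). Using Invest: (1/3) − 4(2/3) = -7/3.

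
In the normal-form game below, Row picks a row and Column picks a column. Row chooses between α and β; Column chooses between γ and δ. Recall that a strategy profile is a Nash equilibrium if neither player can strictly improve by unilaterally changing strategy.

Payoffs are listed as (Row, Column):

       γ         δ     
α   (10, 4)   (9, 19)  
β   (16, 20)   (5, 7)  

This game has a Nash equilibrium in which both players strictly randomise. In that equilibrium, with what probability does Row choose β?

Let p be the probability that Row plays α. In a completely mixed equilibrium, Column must be indifferent between γ and δ.
Column's expected payoff from γ is 4p + 20(1−p); from δ it is 19p + 7(1−p).
Setting these equal: −16p + 20 = 12p + 7, so p = 13/28.
Therefore Row plays β with probability 1 − 13/28 = 15/28.

15/28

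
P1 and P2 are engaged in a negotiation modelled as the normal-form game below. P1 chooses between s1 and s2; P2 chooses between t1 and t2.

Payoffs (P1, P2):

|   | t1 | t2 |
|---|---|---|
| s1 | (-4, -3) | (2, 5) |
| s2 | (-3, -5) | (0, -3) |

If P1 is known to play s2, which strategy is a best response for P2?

t2

Against s2, P2 earns -5 from t1 and -3 from t2.
So t2 is the best response.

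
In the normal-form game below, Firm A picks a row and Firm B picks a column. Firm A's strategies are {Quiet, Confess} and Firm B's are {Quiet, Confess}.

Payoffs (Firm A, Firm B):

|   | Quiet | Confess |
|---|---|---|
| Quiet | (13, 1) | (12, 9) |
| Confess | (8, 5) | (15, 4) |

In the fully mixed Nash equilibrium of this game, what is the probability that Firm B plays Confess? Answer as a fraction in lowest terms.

Let c be the probability that Firm B plays Quiet. In a completely mixed equilibrium, Firm A must be indifferent between Quiet and Confess.
Firm A's expected payoff from Quiet is 13c + 12(1−c); from Confess it is 8c + 15(1−c).
Setting these equal: c + 12 = −7c + 15, so c = 3/8.
Therefore Firm B plays Confess with probability 1 − 3/8 = 5/8.

5/8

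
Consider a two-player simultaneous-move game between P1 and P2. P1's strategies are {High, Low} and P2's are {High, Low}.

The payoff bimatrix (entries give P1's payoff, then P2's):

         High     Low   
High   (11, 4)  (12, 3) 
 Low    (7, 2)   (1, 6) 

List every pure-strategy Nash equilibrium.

(High, High): P1 gets 11 ≥ 7 from Low, and P2 gets 4 ≥ 3 from Low — Nash equilibrium.
(High, Low): P2 prefers High (4 > 3) — not an equilibrium.
(Low, High): P1 prefers High (11 > 7); P2 prefers Low (6 > 2) — not an equilibrium.
(Low, Low): P1 prefers High (12 > 1) — not an equilibrium.

(High, High)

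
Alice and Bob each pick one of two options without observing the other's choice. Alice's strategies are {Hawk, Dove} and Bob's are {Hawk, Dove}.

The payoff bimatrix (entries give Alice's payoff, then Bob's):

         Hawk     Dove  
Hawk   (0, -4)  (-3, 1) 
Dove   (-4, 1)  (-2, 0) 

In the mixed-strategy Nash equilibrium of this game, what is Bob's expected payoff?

First find p, the probability Alice plays Hawk, from Bob's indifference between Hawk and Dove: −4p + (1−p) = p, giving p = 1/6.
Since Bob is indifferent in equilibrium, Bob's expected payoff equals the payoff from either column against (1/6, 5/6). Using Hawk: −4(1/6) + (5/6) = 1/6.

1/6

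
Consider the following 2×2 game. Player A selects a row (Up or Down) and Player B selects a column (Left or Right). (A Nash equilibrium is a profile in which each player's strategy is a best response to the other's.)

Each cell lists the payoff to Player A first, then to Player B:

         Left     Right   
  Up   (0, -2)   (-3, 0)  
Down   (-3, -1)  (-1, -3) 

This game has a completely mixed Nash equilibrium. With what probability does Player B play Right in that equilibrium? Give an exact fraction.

3/5

Let y be the probability that Player B plays Left. In a completely mixed equilibrium, Player A must be indifferent between Up and Down.
Player A's expected payoff from Up is −3(1−y); from Down it is −3y − (1−y).
Setting these equal: 3y − 3 = −2y − 1, so y = 2/5.
Therefore Player B plays Right with probability 1 − 2/5 = 3/5.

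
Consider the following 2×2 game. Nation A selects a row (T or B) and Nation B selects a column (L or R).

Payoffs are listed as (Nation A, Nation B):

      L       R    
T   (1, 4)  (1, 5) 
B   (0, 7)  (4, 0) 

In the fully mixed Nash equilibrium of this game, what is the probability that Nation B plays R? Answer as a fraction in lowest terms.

Let q be the probability that Nation B plays L. In a completely mixed equilibrium, Nation A must be indifferent between T and B.
Nation A's expected payoff from T is q + (1−q); from B it is 4(1−q).
Setting these equal: 1 = −4q + 4, so q = 3/4.
Therefore Nation B plays R with probability 1 − 3/4 = 1/4.

1/4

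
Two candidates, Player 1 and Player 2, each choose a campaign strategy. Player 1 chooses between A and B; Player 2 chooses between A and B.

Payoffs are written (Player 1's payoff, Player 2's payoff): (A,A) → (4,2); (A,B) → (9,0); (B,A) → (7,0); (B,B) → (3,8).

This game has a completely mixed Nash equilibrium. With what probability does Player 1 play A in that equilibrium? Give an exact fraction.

4/5

Let p be the probability that Player 1 plays A. In a completely mixed equilibrium, Player 2 must be indifferent between A and B.
Player 2's expected payoff from A is 2p; from B it is 8(1−p).
Setting these equal: 2p = −8p + 8, so p = 4/5.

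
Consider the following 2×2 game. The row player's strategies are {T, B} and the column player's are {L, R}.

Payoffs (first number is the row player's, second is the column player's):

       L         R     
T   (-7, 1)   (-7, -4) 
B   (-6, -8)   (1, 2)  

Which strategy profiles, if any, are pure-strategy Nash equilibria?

(B, R)

(T, L): the row player prefers B (-6 > -7) — not an equilibrium.
(T, R): the row player prefers B (1 > -7); the column player prefers L (1 > -4) — not an equilibrium.
(B, L): the column player prefers R (2 > -8) — not an equilibrium.
(B, R): the row player gets 1 ≥ -7 from T, and the column player gets 2 ≥ -8 from L — Nash equilibrium.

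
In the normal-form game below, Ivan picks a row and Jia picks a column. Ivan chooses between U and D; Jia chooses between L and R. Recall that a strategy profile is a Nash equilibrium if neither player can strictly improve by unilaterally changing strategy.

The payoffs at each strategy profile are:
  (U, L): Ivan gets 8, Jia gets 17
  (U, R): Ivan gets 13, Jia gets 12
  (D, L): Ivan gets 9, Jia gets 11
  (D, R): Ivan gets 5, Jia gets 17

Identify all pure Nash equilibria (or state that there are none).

(U, L): Ivan prefers D (9 > 8) — not an equilibrium.
(U, R): Jia prefers L (17 > 12) — not an equilibrium.
(D, L): Jia prefers R (17 > 11) — not an equilibrium.
(D, R): Ivan prefers U (13 > 5) — not an equilibrium.

none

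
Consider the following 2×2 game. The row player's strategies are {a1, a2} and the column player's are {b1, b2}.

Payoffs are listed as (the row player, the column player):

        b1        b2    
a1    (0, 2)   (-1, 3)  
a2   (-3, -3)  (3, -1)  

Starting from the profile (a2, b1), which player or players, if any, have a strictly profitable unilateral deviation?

The row player at (a2, b1) earns -3; deviating to a1 yields 0 — a strict improvement.
The column player earns -3; deviating to b2 yields -1 — a strict improvement.
Both the row player and the column player have strictly profitable deviations.

Both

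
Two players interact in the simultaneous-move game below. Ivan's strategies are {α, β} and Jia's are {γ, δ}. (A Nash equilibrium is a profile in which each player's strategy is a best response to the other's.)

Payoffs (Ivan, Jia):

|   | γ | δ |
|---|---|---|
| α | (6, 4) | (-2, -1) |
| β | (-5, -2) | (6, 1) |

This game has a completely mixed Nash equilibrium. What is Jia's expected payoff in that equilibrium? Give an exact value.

1/4

First find x, the probability Ivan plays α, from Jia's indifference between γ and δ: 4x − 2(1−x) = −x + (1−x), giving x = 3/8.
Since Jia is indifferent in equilibrium, Jia's expected payoff equals the payoff from either column against (3/8, 5/8). Using γ: 4(3/8) − 2(5/8) = 1/4.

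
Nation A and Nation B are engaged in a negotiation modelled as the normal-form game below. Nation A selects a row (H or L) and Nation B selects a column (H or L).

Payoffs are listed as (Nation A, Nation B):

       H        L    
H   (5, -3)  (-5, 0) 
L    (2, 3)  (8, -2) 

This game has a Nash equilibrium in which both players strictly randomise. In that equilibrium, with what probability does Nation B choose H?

13/16

Let y be the probability that Nation B plays H. In a completely mixed equilibrium, Nation A must be indifferent between H and L.
Nation A's expected payoff from H is 5y − 5(1−y); from L it is 2y + 8(1−y).
Setting these equal: 10y − 5 = −6y + 8, so y = 13/16.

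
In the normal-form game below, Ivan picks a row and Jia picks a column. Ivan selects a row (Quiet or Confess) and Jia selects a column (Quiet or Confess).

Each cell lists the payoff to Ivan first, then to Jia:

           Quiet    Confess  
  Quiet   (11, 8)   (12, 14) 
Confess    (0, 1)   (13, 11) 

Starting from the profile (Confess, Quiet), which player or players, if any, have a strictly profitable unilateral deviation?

Ivan at (Confess, Quiet) earns 0; deviating to Quiet yields 11 — a strict improvement.
Jia earns 1; deviating to Confess yields 11 — a strict improvement.
Both Ivan and Jia have strictly profitable deviations.

Both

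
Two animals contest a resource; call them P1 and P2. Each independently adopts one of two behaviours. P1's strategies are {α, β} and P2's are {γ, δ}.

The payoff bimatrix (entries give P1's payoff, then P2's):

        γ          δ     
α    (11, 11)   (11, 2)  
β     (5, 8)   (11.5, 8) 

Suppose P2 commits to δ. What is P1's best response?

β

Against δ, P1 earns 11 from α and 11.5 from β.
So β is the best response.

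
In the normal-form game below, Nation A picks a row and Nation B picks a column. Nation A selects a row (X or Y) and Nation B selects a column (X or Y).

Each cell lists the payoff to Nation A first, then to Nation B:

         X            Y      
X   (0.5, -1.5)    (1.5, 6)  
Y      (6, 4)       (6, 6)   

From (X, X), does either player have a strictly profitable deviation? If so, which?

Both

Nation A at (X, X) earns 0.5; deviating to Y yields 6 — a strict improvement.
Nation B earns -1.5; deviating to Y yields 6 — a strict improvement.
Both Nation A and Nation B have strictly profitable deviations.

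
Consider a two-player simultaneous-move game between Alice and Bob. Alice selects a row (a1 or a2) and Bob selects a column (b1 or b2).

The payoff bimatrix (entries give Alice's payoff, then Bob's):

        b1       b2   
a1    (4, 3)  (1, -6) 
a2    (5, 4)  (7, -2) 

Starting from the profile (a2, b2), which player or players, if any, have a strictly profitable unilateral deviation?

Bob

Alice at (a2, b2) earns 7; deviating to a1 yields 1 — not better.
Bob earns -2; deviating to b1 yields 4 — a strict improvement.
Only Bob has a strictly profitable deviation.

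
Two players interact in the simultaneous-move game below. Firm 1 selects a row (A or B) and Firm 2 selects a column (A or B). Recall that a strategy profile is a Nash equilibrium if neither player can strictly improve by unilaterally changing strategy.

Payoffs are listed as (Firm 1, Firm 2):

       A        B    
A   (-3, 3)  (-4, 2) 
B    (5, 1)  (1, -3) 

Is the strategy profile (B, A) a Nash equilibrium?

Yes

At (B, A), Firm 1 earns 5; switching to A would give -3, so Firm 1 has no profitable deviation.
Firm 2 earns 1; switching to B would give -3, so Firm 2 has no profitable deviation.
Neither player can gain by a unilateral deviation, so this profile is a Nash equilibrium.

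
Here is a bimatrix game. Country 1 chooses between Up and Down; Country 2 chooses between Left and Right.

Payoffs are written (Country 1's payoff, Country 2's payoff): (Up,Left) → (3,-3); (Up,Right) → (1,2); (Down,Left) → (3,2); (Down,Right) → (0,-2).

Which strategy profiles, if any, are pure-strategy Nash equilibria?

(Up, Right) and (Down, Left)

(Up, Left): Country 2 prefers Right (2 > -3) — not an equilibrium.
(Up, Right): Country 1 gets 1 ≥ 0 from Down, and Country 2 gets 2 ≥ -3 from Left — Nash equilibrium.
(Down, Left): Country 1 gets 3 ≥ 3 from Up, and Country 2 gets 2 ≥ -2 from Right — Nash equilibrium.
(Down, Right): Country 1 prefers Up (1 > 0); Country 2 prefers Left (2 > -2) — not an equilibrium.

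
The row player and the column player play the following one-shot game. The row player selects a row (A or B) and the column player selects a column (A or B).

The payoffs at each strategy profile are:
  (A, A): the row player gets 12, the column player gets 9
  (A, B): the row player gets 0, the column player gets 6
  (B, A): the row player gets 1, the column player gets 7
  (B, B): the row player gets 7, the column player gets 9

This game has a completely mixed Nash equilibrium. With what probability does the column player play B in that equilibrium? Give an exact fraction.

11/18

Let y be the probability that the column player plays A. In a completely mixed equilibrium, the row player must be indifferent between A and B.
The row player's expected payoff from A is 12y; from B it is y + 7(1−y).
Setting these equal: 12y = −6y + 7, so y = 7/18.
Therefore the column player plays B with probability 1 − 7/18 = 11/18.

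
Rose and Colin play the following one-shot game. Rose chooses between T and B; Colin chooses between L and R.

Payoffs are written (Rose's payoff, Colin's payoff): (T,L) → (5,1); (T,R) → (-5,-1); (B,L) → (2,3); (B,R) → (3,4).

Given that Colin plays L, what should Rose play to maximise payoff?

Against L, Rose earns 5 from T and 2 from B.
So T is the best response.

T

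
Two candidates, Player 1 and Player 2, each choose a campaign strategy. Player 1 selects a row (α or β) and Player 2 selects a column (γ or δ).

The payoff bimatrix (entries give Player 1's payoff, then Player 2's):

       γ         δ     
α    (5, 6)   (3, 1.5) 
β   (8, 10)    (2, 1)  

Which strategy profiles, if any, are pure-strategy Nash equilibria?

(α, γ): Player 1 prefers β (8 > 5) — not an equilibrium.
(α, δ): Player 2 prefers γ (6 > 1.5) — not an equilibrium.
(β, γ): Player 1 gets 8 ≥ 5 from α, and Player 2 gets 10 ≥ 1 from δ — Nash equilibrium.
(β, δ): Player 1 prefers α (3 > 2); Player 2 prefers γ (10 > 1) — not an equilibrium.

(β, γ)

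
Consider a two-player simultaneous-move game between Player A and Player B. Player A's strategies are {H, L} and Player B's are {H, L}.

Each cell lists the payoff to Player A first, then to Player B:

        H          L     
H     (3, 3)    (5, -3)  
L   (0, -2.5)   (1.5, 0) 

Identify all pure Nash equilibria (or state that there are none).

(H, H)

(H, H): Player A gets 3 ≥ 0 from L, and Player B gets 3 ≥ -3 from L — Nash equilibrium.
(H, L): Player B prefers H (3 > -3) — not an equilibrium.
(L, H): Player A prefers H (3 > 0); Player B prefers L (0 > -2.5) — not an equilibrium.
(L, L): Player A prefers H (5 > 1.5) — not an equilibrium.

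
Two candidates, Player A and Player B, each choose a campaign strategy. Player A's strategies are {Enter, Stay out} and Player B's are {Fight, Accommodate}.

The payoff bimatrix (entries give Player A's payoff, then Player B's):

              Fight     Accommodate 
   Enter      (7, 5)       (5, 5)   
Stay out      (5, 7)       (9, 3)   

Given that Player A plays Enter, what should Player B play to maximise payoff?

Against Enter, Player B earns 5 from Fight and 5 from Accommodate.
So either strategy is a best response.

either — both Fight and Accommodate are best responses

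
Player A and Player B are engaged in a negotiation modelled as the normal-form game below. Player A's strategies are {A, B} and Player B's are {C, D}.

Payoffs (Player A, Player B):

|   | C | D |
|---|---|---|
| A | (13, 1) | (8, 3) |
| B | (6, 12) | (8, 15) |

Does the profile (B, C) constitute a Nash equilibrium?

No

At (B, C), Player A earns 6; switching to A would give 13, so Player A would deviate.
Player B earns 12; switching to D would give 15, so Player B would deviate.
Since at least one player can profitably deviate, this is not a Nash equilibrium.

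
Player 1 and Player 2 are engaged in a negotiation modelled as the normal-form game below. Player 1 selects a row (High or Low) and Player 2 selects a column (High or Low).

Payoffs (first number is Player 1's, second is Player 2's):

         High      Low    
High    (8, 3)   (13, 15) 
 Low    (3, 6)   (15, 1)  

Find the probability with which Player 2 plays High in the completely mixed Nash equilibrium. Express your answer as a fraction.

Let q be the probability that Player 2 plays High. In a completely mixed equilibrium, Player 1 must be indifferent between High and Low.
Player 1's expected payoff from High is 8q + 13(1−q); from Low it is 3q + 15(1−q).
Setting these equal: −5q + 13 = −12q + 15, so q = 2/7.

2/7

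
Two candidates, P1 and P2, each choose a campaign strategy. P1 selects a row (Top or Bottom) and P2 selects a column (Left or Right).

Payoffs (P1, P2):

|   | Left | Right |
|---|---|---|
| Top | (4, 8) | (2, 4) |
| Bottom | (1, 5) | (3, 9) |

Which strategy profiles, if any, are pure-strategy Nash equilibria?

(Top, Left): P1 gets 4 ≥ 1 from Bottom, and P2 gets 8 ≥ 4 from Right — Nash equilibrium.
(Top, Right): P1 prefers Bottom (3 > 2); P2 prefers Left (8 > 4) — not an equilibrium.
(Bottom, Left): P1 prefers Top (4 > 1); P2 prefers Right (9 > 5) — not an equilibrium.
(Bottom, Right): P1 gets 3 ≥ 2 from Top, and P2 gets 9 ≥ 5 from Left — Nash equilibrium.

(Top, Left) and (Bottom, Right)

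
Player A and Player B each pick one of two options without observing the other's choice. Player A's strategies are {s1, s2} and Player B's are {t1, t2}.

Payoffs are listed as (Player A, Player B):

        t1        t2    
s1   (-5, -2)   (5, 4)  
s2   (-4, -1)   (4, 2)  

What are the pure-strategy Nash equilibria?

(s1, t1): Player A prefers s2 (-4 > -5); Player B prefers t2 (4 > -2) — not an equilibrium.
(s1, t2): Player A gets 5 ≥ 4 from s2, and Player B gets 4 ≥ -2 from t1 — Nash equilibrium.
(s2, t1): Player B prefers t2 (2 > -1) — not an equilibrium.
(s2, t2): Player A prefers s1 (5 > 4) — not an equilibrium.

(s1, t2)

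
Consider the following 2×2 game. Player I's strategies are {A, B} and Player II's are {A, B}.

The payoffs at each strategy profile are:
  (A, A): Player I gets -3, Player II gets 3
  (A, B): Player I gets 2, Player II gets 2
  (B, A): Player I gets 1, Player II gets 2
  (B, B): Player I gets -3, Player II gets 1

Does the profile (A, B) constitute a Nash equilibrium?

No

At (A, B), Player I earns 2; switching to B would give -3, so Player I has no profitable deviation.
Player II earns 2; switching to A would give 3, so Player II would deviate.
Since at least one player can profitably deviate, this is not a Nash equilibrium.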